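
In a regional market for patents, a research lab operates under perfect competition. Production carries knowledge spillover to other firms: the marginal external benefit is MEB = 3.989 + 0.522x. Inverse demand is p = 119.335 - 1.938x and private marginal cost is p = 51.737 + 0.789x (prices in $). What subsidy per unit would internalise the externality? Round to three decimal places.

Social marginal cost = private MC − MEB = 47.748 + 0.267x.
Set SMC = demand: 47.748 + 0.267x = 119.335 - 1.938x → x* = 32.4658.
The Pigouvian subsidy equals MEB at x*: 3.989 + 0.522×32.4658 = 20.9361.

subsidy = $20.936 per unit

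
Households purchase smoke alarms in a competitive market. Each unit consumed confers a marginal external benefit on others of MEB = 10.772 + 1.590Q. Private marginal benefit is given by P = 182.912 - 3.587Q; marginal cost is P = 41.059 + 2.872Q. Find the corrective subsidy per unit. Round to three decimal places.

Social marginal benefit = demand + MEB = 193.684 - 1.997Q.
Set SMB = MC: 193.684 - 1.997Q = 41.059 + 2.872Q → Q* = 31.3463.
The Pigouvian subsidy equals MEB at Q*: 10.772 + 1.590×31.3463 = 60.6126.

subsidy = 60.613 per unit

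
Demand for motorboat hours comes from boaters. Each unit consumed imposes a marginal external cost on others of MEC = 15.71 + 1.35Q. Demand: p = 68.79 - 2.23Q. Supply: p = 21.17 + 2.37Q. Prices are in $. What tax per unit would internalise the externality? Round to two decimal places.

Social marginal benefit = demand − MEC = 53.08 - 3.58Q.
Set SMB = MC: 53.08 - 3.58Q = 21.17 + 2.37Q → Q* = 5.3630.
The Pigouvian tax equals MEC at Q*: 15.71 + 1.35×5.3630 = 22.9501.

tax = $22.95 per unit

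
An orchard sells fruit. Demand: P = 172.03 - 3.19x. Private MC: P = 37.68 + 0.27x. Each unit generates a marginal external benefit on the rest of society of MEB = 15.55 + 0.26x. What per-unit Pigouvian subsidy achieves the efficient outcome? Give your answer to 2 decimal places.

Social marginal cost = private MC − MEB = 22.13 + 0.01x.
Set SMC = demand: 22.13 + 0.01x = 172.03 - 3.19x → x* = 46.8438.
The Pigouvian subsidy equals MEB at x*: 15.55 + 0.26×46.8438 = 27.7294.

subsidy = 27.73 per unit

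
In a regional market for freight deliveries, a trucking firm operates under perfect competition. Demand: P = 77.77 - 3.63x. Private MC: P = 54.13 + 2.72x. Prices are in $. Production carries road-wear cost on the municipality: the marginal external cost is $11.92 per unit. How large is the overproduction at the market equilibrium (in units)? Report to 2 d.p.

1.88 units

Market equilibrium (private): 54.13 + 2.72x = 77.77 - 3.63x → x_m = 3.7228.
Social marginal cost = private MC + MEC = 66.05 + 2.72x.
Set SMC = demand: 66.05 + 2.72x = 77.77 - 3.63x → x* = 1.8457.
Gap = |3.7228 − 1.8457| = 1.8771.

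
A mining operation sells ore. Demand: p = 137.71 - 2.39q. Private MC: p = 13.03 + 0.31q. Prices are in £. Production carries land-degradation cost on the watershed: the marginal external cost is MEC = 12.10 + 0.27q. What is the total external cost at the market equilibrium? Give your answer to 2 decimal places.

Market equilibrium (private): 13.03 + 0.31q = 137.71 - 2.39q → q_m = 46.1778.
Total external cost = ∫₀^{q_m} (12.10 + 0.27q) dq = 12.10×46.1778 + ½×0.27×46.1778² = 846.6239.

£846.62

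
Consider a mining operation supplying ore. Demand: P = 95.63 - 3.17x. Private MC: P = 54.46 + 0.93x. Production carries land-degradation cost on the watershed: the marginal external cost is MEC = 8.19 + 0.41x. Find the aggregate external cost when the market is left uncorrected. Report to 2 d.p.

Market equilibrium (private): 54.46 + 0.93x = 95.63 - 3.17x → x_m = 10.0415.
Total external cost = ∫₀^{x_m} (8.19 + 0.41x) dx = 8.19×10.0415 + ½×0.41×10.0415² = 102.9104.

102.91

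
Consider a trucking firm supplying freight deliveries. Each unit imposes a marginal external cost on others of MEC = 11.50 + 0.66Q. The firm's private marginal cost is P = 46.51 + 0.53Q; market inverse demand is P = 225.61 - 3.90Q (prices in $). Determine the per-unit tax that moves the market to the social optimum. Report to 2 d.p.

Social marginal cost = private MC + MEC = 58.01 + 1.19Q.
Set SMC = demand: 58.01 + 1.19Q = 225.61 - 3.90Q → Q* = 32.9273.
The Pigouvian tax equals MEC at Q*: 11.50 + 0.66×32.9273 = 33.2320.

tax = $33.23 per unit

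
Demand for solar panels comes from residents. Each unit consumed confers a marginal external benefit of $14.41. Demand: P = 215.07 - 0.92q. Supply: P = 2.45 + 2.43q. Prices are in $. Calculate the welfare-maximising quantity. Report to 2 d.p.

Social marginal benefit = demand + MEB = 229.48 - 0.92q.
Set SMB = MC: 229.48 - 0.92q = 2.45 + 2.43q → q* = 67.7701.

q* = 67.77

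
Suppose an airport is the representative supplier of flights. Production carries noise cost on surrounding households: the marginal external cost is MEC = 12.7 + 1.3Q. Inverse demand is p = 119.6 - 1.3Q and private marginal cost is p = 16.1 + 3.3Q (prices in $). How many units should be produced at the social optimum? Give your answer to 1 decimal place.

Q* = 15.4

Social marginal cost = private MC + MEC = 28.8 + 4.6Q.
Set SMC = demand: 28.8 + 4.6Q = 119.6 - 1.3Q → Q* = 15.3898.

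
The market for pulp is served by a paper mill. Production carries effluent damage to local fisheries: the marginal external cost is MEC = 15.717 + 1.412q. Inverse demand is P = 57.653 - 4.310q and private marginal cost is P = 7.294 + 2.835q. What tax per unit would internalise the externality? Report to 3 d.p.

tax = 21.433 per unit

Social marginal cost = private MC + MEC = 23.011 + 4.247q.
Set SMC = demand: 23.011 + 4.247q = 57.653 - 4.310q → q* = 4.0484.
The Pigouvian tax equals MEC at q*: 15.717 + 1.412×4.0484 = 21.4333.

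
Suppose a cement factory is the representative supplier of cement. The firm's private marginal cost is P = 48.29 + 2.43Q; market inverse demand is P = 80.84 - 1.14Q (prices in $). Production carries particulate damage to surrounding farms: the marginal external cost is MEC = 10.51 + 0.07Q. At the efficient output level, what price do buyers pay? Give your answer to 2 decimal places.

Social marginal cost = private MC + MEC = 58.80 + 2.50Q.
Set SMC = demand: 58.80 + 2.50Q = 80.84 - 1.14Q → Q* = 6.0549.
Consumer price on the demand curve at Q*: 80.84 − 1.14×6.0549 = 73.9374.

P = $73.94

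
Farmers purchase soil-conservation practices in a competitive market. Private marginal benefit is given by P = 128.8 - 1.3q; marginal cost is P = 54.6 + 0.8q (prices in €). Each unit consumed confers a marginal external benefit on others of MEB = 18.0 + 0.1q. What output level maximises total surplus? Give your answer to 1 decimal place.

q* = 46.1

Social marginal benefit = demand + MEB = 146.8 - 1.2q.
Set SMB = MC: 146.8 - 1.2q = 54.6 + 0.8q → q* = 46.1000.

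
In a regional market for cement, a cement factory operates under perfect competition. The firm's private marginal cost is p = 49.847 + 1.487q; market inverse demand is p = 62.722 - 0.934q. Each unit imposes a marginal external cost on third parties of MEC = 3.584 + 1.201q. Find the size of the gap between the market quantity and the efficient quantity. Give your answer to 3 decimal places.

Market equilibrium (private): 49.847 + 1.487q = 62.722 - 0.934q → q_m = 5.3181.
Social marginal cost = private MC + MEC = 53.431 + 2.688q.
Set SMC = demand: 53.431 + 2.688q = 62.722 - 0.934q → q* = 2.5652.
Gap = |5.3181 − 2.5652| = 2.7529.

2.753 units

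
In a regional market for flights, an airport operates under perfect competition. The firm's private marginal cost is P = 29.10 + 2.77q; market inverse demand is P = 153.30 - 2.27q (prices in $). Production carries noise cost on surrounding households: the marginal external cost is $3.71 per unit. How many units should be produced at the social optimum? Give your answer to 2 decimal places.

Social marginal cost = private MC + MEC = 32.81 + 2.77q.
Set SMC = demand: 32.81 + 2.77q = 153.30 - 2.27q → q* = 23.9067.

q* = 23.91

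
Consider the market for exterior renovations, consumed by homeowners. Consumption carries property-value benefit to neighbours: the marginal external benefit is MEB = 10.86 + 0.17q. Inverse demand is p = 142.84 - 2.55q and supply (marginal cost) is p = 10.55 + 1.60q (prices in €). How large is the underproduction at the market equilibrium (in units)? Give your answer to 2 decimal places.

4.09 units

Market equilibrium (private): 10.55 + 1.60q = 142.84 - 2.55q → q_m = 31.8771.
Social marginal benefit = demand + MEB = 153.70 - 2.38q.
Set SMB = MC: 153.70 - 2.38q = 10.55 + 1.60q → q* = 35.9673.
Gap = |31.8771 − 35.9673| = 4.0902.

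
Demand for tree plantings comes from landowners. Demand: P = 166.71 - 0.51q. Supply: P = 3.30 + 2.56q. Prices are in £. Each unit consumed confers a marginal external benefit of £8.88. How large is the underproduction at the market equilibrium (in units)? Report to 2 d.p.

Market equilibrium (private): 3.30 + 2.56q = 166.71 - 0.51q → q_m = 53.2280.
Social marginal benefit = demand + MEB = 175.59 - 0.51q.
Set SMB = MC: 175.59 - 0.51q = 3.30 + 2.56q → q* = 56.1205.
Gap = |53.2280 − 56.1205| = 2.8925.

2.89 units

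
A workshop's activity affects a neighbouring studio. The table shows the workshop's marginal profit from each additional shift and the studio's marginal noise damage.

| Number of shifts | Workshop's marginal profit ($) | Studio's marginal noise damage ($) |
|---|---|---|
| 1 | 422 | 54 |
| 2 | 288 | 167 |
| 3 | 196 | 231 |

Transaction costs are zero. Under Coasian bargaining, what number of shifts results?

Bargaining reaches the level where marginal profit last exceeds marginal noise damage.
That holds through level 2 (288 ≥ 167) but not at 3 (196 < 231).

2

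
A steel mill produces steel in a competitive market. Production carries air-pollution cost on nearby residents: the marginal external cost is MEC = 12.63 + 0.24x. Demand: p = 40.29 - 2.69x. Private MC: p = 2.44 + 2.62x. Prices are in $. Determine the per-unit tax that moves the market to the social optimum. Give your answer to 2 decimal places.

Social marginal cost = private MC + MEC = 15.07 + 2.86x.
Set SMC = demand: 15.07 + 2.86x = 40.29 - 2.69x → x* = 4.5441.
The Pigouvian tax equals MEC at x*: 12.63 + 0.24×4.5441 = 13.7206.

tax = $13.72 per unit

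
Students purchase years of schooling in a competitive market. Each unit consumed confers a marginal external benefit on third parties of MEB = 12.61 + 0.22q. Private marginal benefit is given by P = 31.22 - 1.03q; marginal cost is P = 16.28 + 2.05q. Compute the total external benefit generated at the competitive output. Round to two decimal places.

Market equilibrium (private): 16.28 + 2.05q = 31.22 - 1.03q → q_m = 4.8506.
Total external benefit = ∫₀^{q_m} (12.61 + 0.22q) dq = 12.61×4.8506 + ½×0.22×4.8506² = 63.7542.

63.75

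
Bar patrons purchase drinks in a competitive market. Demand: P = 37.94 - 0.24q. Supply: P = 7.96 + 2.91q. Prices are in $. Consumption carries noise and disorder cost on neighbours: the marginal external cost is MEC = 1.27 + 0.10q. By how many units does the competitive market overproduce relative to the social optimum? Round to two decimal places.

Market equilibrium (private): 7.96 + 2.91q = 37.94 - 0.24q → q_m = 9.5175.
Social marginal benefit = demand − MEC = 36.67 - 0.34q.
Set SMB = MC: 36.67 - 0.34q = 7.96 + 2.91q → q* = 8.8338.
Gap = |9.5175 − 8.8338| = 0.6837.

0.68 units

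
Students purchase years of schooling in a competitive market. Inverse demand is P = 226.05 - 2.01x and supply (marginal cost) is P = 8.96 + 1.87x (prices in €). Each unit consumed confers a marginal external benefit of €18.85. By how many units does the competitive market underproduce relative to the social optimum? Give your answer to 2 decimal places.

Market equilibrium (private): 8.96 + 1.87x = 226.05 - 2.01x → x_m = 55.9510.
Social marginal benefit = demand + MEB = 244.90 - 2.01x.
Set SMB = MC: 244.90 - 2.01x = 8.96 + 1.87x → x* = 60.8093.
Gap = |55.9510 − 60.8093| = 4.8583.

4.86 units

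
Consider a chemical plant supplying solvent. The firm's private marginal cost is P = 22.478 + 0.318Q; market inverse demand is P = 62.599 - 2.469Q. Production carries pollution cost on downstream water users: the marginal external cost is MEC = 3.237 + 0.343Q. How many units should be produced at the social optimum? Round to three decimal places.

Social marginal cost = private MC + MEC = 25.715 + 0.661Q.
Set SMC = demand: 25.715 + 0.661Q = 62.599 - 2.469Q → Q* = 11.7840.

Q* = 11.784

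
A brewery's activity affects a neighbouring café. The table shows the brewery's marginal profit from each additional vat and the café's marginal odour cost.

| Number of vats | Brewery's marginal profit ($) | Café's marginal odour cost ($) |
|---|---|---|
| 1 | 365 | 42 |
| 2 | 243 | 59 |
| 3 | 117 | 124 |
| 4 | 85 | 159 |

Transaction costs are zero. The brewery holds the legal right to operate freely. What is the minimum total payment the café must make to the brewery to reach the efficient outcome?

Left alone the brewery would choose level 4 (marginal profit stays positive).
Efficient level: k* = 2 (marginal profit ≥ marginal odour cost through 2).
The café must at least cover the brewery's forgone profit from cutting 4→2: 117 + 85 = 202.

$202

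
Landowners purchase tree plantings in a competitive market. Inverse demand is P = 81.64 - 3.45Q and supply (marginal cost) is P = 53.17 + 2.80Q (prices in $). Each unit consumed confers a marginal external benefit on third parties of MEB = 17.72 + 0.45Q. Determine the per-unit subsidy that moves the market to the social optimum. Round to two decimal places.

Social marginal benefit = demand + MEB = 99.36 - 3.00Q.
Set SMB = MC: 99.36 - 3.00Q = 53.17 + 2.80Q → Q* = 7.9638.
The Pigouvian subsidy equals MEB at Q*: 17.72 + 0.45×7.9638 = 21.3037.

subsidy = $21.30 per unit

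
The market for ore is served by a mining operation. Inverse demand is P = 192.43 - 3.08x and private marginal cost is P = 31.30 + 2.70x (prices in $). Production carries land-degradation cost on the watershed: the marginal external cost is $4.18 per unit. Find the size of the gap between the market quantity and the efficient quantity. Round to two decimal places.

Market equilibrium (private): 31.30 + 2.70x = 192.43 - 3.08x → x_m = 27.8772.
Social marginal cost = private MC + MEC = 35.48 + 2.70x.
Set SMC = demand: 35.48 + 2.70x = 192.43 - 3.08x → x* = 27.1540.
Gap = |27.8772 − 27.1540| = 0.7232.

0.72 units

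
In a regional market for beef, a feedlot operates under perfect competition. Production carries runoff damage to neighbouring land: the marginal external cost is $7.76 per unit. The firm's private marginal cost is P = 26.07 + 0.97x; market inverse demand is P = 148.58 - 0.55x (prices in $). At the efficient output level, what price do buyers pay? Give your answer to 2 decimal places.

P = $107.06

Social marginal cost = private MC + MEC = 33.83 + 0.97x.
Set SMC = demand: 33.83 + 0.97x = 148.58 - 0.55x → x* = 75.4934.
Consumer price on the demand curve at x*: 148.58 − 0.55×75.4934 = 107.0586.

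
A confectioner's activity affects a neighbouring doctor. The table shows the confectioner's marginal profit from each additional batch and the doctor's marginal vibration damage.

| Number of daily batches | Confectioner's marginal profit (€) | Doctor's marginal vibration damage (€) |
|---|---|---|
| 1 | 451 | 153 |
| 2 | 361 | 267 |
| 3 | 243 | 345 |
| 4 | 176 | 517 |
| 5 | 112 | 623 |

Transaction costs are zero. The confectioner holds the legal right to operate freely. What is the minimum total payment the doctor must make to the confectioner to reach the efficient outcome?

€531

Left alone the confectioner would choose level 5 (marginal profit stays positive).
Efficient level: k* = 2 (marginal profit ≥ marginal vibration damage through 2).
The doctor must at least cover the confectioner's forgone profit from cutting 5→2: 243 + 176 + 112 = 531.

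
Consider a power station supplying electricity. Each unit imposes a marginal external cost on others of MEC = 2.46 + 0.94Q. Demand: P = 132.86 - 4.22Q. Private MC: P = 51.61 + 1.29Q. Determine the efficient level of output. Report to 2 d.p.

Q* = 12.22

Social marginal cost = private MC + MEC = 54.07 + 2.23Q.
Set SMC = demand: 54.07 + 2.23Q = 132.86 - 4.22Q → Q* = 12.2155.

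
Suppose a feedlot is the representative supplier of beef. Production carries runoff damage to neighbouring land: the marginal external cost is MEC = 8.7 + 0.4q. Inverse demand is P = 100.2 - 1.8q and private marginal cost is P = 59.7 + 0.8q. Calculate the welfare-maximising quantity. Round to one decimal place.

Social marginal cost = private MC + MEC = 68.4 + 1.2q.
Set SMC = demand: 68.4 + 1.2q = 100.2 - 1.8q → q* = 10.6000.

q* = 10.6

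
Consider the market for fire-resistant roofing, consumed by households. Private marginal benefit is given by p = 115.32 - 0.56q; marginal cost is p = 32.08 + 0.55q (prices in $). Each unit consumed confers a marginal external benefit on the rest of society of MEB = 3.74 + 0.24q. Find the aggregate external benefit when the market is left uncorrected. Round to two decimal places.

$955.30

Market equilibrium (private): 32.08 + 0.55q = 115.32 - 0.56q → q_m = 74.9910.
Total external benefit = ∫₀^{q_m} (3.74 + 0.24q) dq = 3.74×74.9910 + ½×0.24×74.9910² = 955.3043.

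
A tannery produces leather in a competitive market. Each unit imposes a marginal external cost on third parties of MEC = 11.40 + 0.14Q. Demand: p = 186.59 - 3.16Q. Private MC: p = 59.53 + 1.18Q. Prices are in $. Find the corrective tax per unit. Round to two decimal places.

Social marginal cost = private MC + MEC = 70.93 + 1.32Q.
Set SMC = demand: 70.93 + 1.32Q = 186.59 - 3.16Q → Q* = 25.8170.
The Pigouvian tax equals MEC at Q*: 11.40 + 0.14×25.8170 = 15.0144.

tax = $15.01 per unit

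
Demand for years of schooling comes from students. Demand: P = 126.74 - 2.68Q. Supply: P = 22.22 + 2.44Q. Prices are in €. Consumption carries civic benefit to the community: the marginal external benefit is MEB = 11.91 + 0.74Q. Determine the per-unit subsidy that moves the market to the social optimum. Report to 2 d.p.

subsidy = €31.58 per unit

Social marginal benefit = demand + MEB = 138.65 - 1.94Q.
Set SMB = MC: 138.65 - 1.94Q = 22.22 + 2.44Q → Q* = 26.5822.
The Pigouvian subsidy equals MEB at Q*: 11.91 + 0.74×26.5822 = 31.5808.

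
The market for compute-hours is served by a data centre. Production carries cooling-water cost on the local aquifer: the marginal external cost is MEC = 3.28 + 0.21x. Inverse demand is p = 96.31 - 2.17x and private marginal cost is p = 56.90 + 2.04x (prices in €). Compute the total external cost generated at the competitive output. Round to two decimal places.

€39.91

Market equilibrium (private): 56.90 + 2.04x = 96.31 - 2.17x → x_m = 9.3610.
Total external cost = ∫₀^{x_m} (3.28 + 0.21x) dx = 3.28×9.3610 + ½×0.21×9.3610² = 39.9051.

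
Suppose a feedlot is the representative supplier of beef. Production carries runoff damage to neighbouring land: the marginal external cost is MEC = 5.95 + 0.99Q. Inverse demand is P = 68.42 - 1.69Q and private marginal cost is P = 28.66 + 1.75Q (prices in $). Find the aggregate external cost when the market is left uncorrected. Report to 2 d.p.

Market equilibrium (private): 28.66 + 1.75Q = 68.42 - 1.69Q → Q_m = 11.5581.
Total external cost = ∫₀^{Q_m} (5.95 + 0.99Q) dQ = 5.95×11.5581 + ½×0.99×11.5581² = 134.8976.

$134.90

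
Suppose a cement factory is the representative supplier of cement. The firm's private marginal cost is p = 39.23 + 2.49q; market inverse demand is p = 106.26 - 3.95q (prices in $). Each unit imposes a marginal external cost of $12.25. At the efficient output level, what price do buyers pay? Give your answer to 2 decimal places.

Social marginal cost = private MC + MEC = 51.48 + 2.49q.
Set SMC = demand: 51.48 + 2.49q = 106.26 - 3.95q → q* = 8.5062.
Consumer price on the demand curve at q*: 106.26 − 3.95×8.5062 = 72.6605.

P = $72.66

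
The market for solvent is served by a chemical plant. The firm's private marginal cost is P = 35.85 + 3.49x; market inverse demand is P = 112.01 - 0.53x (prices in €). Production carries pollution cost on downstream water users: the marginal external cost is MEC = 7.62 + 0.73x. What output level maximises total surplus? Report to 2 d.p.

x* = 14.43

Social marginal cost = private MC + MEC = 43.47 + 4.22x.
Set SMC = demand: 43.47 + 4.22x = 112.01 - 0.53x → x* = 14.4295.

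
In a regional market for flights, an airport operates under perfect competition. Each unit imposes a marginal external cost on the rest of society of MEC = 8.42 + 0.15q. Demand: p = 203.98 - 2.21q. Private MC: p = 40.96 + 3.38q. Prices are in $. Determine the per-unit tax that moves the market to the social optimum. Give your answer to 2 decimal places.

tax = $12.46 per unit

Social marginal cost = private MC + MEC = 49.38 + 3.53q.
Set SMC = demand: 49.38 + 3.53q = 203.98 - 2.21q → q* = 26.9338.
The Pigouvian tax equals MEC at q*: 8.42 + 0.15×26.9338 = 12.4601.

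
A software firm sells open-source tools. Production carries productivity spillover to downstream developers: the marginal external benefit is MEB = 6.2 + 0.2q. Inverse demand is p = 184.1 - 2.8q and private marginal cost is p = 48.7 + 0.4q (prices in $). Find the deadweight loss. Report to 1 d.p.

Market equilibrium (private): 48.7 + 0.4q = 184.1 - 2.8q → q_m = 42.3125.
Social marginal cost = private MC − MEB = 42.5 + 0.2q.
Set SMC = demand: 42.5 + 0.2q = 184.1 - 2.8q → q* = 47.2000.
Height of the DWL triangle at q_m is demand(q_m) − SMC(q_m) = MEB(q_m) = 14.6625.
DWL = ½ × 4.8875 × 14.6625 = 35.8315.

DWL = $35.8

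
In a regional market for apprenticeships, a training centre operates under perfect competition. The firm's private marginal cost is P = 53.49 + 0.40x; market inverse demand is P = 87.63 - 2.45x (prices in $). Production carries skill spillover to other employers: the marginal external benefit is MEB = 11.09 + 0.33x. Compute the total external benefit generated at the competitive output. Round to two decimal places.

$156.52

Market equilibrium (private): 53.49 + 0.40x = 87.63 - 2.45x → x_m = 11.9789.
Total external benefit = ∫₀^{x_m} (11.09 + 0.33x) dx = 11.09×11.9789 + ½×0.33×11.9789² = 156.5225.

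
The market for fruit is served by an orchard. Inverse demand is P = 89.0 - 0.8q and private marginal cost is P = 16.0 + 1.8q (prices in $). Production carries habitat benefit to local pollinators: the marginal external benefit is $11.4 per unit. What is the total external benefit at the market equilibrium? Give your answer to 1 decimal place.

Market equilibrium (private): 16.0 + 1.8q = 89.0 - 0.8q → q_m = 28.0769.
Total external benefit = MEB × q_m = 11.4 × 28.0769 = 320.0767.

$320.1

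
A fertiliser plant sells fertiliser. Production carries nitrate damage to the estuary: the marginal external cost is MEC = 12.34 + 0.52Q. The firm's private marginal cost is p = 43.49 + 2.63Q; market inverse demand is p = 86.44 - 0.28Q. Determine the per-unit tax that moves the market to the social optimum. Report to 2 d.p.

Social marginal cost = private MC + MEC = 55.83 + 3.15Q.
Set SMC = demand: 55.83 + 3.15Q = 86.44 - 0.28Q → Q* = 8.9242.
The Pigouvian tax equals MEC at Q*: 12.34 + 0.52×8.9242 = 16.9806.

tax = 16.98 per unit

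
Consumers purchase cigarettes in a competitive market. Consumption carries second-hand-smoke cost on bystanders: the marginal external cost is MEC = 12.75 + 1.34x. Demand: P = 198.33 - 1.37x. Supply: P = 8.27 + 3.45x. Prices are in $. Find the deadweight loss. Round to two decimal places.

DWL = $349.17

Market equilibrium (private): 8.27 + 3.45x = 198.33 - 1.37x → x_m = 39.4315.
Social marginal benefit = demand − MEC = 185.58 - 2.71x.
Set SMB = MC: 185.58 - 2.71x = 8.27 + 3.45x → x* = 28.7841.
Height of the DWL triangle at x_m is MC(x_m) − SMB(x_m) = MEC(x_m) = 65.5883.
DWL = ½ × 10.6474 × 65.5883 = 349.1724.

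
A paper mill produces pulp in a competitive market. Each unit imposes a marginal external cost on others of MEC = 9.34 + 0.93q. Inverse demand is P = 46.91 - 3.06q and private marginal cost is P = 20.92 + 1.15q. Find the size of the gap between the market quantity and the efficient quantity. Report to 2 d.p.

Market equilibrium (private): 20.92 + 1.15q = 46.91 - 3.06q → q_m = 6.1734.
Social marginal cost = private MC + MEC = 30.26 + 2.08q.
Set SMC = demand: 30.26 + 2.08q = 46.91 - 3.06q → q* = 3.2393.
Gap = |6.1734 − 3.2393| = 2.9341.

2.93 units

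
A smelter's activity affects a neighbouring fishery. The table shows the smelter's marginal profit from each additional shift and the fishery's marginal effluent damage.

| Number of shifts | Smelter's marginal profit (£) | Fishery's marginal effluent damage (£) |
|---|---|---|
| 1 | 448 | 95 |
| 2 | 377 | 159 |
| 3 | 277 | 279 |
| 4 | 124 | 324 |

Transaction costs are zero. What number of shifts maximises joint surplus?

Bargaining reaches the level where marginal profit last exceeds marginal effluent damage.
That holds through level 2 (377 ≥ 159) but not at 3 (277 < 279).

2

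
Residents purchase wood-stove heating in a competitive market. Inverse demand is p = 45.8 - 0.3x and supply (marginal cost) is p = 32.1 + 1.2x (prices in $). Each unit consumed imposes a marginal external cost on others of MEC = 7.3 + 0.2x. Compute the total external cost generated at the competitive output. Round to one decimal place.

Market equilibrium (private): 32.1 + 1.2x = 45.8 - 0.3x → x_m = 9.1333.
Total external cost = ∫₀^{x_m} (7.3 + 0.2x) dx = 7.3×9.1333 + ½×0.2×9.1333² = 75.0148.

$75.0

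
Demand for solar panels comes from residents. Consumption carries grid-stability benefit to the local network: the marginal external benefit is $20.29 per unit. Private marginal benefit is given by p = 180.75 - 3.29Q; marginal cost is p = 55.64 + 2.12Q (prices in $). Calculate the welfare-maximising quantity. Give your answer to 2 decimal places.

Social marginal benefit = demand + MEB = 201.04 - 3.29Q.
Set SMB = MC: 201.04 - 3.29Q = 55.64 + 2.12Q → Q* = 26.8762.

Q* = 26.88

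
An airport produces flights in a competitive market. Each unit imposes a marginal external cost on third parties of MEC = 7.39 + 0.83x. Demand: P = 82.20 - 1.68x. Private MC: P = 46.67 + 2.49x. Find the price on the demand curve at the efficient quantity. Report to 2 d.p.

P = 72.74

Social marginal cost = private MC + MEC = 54.06 + 3.32x.
Set SMC = demand: 54.06 + 3.32x = 82.20 - 1.68x → x* = 5.6280.
Consumer price on the demand curve at x*: 82.20 − 1.68×5.6280 = 72.7450.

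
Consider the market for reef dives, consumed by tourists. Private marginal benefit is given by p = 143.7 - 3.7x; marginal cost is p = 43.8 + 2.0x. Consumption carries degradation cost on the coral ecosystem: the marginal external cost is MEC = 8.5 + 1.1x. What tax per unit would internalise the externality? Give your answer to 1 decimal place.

tax = 23.3 per unit

Social marginal benefit = demand − MEC = 135.2 - 4.8x.
Set SMB = MC: 135.2 - 4.8x = 43.8 + 2.0x → x* = 13.4412.
The Pigouvian tax equals MEC at x*: 8.5 + 1.1×13.4412 = 23.2853.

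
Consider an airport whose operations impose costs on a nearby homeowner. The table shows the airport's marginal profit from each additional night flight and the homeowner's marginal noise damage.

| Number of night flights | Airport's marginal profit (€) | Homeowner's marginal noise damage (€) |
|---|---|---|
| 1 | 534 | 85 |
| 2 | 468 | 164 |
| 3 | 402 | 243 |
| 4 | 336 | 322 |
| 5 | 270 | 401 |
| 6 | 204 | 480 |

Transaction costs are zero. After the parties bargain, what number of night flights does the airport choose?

4

Bargaining reaches the level where marginal profit last exceeds marginal noise damage.
That holds through level 4 (336 ≥ 322) but not at 5 (270 < 401).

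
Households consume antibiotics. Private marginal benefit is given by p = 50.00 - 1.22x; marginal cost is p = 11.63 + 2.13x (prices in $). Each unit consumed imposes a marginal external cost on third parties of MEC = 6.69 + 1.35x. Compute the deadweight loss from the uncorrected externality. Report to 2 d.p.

DWL = $52.21

Market equilibrium (private): 11.63 + 2.13x = 50.00 - 1.22x → x_m = 11.4537.
Social marginal benefit = demand − MEC = 43.31 - 2.57x.
Set SMB = MC: 43.31 - 2.57x = 11.63 + 2.13x → x* = 6.7404.
Height of the DWL triangle at x_m is MC(x_m) − SMB(x_m) = MEC(x_m) = 22.1525.
DWL = ½ × 4.7133 × 22.1525 = 52.2057.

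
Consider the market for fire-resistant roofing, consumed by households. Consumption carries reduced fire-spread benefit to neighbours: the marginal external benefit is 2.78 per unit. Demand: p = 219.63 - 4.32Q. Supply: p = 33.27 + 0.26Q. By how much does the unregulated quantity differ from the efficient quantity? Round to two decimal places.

0.61 units

Market equilibrium (private): 33.27 + 0.26Q = 219.63 - 4.32Q → Q_m = 40.6900.
Social marginal benefit = demand + MEB = 222.41 - 4.32Q.
Set SMB = MC: 222.41 - 4.32Q = 33.27 + 0.26Q → Q* = 41.2969.
Gap = |40.6900 − 41.2969| = 0.6069.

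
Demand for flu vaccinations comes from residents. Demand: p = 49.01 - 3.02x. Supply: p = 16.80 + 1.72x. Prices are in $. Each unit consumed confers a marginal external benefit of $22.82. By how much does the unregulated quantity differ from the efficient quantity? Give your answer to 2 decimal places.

4.81 units

Market equilibrium (private): 16.80 + 1.72x = 49.01 - 3.02x → x_m = 6.7954.
Social marginal benefit = demand + MEB = 71.83 - 3.02x.
Set SMB = MC: 71.83 - 3.02x = 16.80 + 1.72x → x* = 11.6097.
Gap = |6.7954 − 11.6097| = 4.8143.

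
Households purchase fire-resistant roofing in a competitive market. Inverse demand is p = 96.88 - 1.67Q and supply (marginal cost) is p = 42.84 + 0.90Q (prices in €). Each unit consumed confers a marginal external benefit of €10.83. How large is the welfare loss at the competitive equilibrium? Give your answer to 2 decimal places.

DWL = €22.82

Market equilibrium (private): 42.84 + 0.90Q = 96.88 - 1.67Q → Q_m = 21.0272.
Social marginal benefit = demand + MEB = 107.71 - 1.67Q.
Set SMB = MC: 107.71 - 1.67Q = 42.84 + 0.90Q → Q* = 25.2412.
Height of the DWL triangle at Q_m is SMB(Q_m) − MC(Q_m) = MEB(Q_m) = 10.8300.
DWL = ½ × 4.2140 × 10.8300 = 22.8188.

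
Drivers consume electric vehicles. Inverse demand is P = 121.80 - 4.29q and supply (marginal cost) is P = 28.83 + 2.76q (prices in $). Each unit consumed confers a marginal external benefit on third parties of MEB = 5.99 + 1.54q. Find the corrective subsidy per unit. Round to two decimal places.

subsidy = $33.65 per unit

Social marginal benefit = demand + MEB = 127.79 - 2.75q.
Set SMB = MC: 127.79 - 2.75q = 28.83 + 2.76q → q* = 17.9601.
The Pigouvian subsidy equals MEB at q*: 5.99 + 1.54×17.9601 = 33.6486.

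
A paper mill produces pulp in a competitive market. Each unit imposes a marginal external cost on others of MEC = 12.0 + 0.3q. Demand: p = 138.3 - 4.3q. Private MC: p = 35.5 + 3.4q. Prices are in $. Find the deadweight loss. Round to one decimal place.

DWL = $16.0

Market equilibrium (private): 35.5 + 3.4q = 138.3 - 4.3q → q_m = 13.3506.
Social marginal cost = private MC + MEC = 47.5 + 3.7q.
Set SMC = demand: 47.5 + 3.7q = 138.3 - 4.3q → q* = 11.3500.
The loss is the area between SMC and demand from q* to q_m; with linear curves that's a triangle of height MEC(q_m).
DWL = ½ × 2.0006 × 16.0052 = 16.0100.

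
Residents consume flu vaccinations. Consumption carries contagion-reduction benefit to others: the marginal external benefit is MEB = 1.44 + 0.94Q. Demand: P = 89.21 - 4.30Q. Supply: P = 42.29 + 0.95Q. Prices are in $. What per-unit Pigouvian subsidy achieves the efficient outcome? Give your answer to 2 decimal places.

Social marginal benefit = demand + MEB = 90.65 - 3.36Q.
Set SMB = MC: 90.65 - 3.36Q = 42.29 + 0.95Q → Q* = 11.2204.
The Pigouvian subsidy equals MEB at Q*: 1.44 + 0.94×11.2204 = 11.9872.

subsidy = $11.99 per unit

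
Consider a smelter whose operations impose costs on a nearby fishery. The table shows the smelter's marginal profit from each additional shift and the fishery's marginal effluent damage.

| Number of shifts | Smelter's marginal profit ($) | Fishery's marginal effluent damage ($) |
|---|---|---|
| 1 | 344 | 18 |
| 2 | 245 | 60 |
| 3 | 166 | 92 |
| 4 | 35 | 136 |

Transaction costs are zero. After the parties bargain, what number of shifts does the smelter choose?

3

Bargaining reaches the level where marginal profit last exceeds marginal effluent damage.
That holds through level 3 (166 ≥ 92) but not at 4 (35 < 136).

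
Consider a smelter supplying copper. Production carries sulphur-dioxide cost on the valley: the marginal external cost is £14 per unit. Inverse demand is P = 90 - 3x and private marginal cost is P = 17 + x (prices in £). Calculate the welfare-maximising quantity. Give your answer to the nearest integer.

x* = 15

Social marginal cost = private MC + MEC = 31 + x.
Set SMC = demand: 31 + x = 90 - 3x → x* = 14.7500.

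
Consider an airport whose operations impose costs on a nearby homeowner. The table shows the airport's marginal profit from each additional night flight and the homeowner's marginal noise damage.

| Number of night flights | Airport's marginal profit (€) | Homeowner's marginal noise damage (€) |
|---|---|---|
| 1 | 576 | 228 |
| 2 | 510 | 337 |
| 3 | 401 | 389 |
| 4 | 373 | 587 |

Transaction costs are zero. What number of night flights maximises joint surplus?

Bargaining reaches the level where marginal profit last exceeds marginal noise damage.
That holds through level 3 (401 ≥ 389) but not at 4 (373 < 587).

3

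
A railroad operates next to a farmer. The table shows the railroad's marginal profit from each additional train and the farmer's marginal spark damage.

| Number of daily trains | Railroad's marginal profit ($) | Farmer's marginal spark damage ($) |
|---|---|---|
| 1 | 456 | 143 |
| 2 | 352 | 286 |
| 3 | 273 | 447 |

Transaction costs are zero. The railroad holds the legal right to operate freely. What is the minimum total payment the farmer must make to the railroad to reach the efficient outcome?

$273

Left alone the railroad would choose level 3 (marginal profit stays positive).
Efficient level: k* = 2 (marginal profit ≥ marginal spark damage through 2).
The farmer must at least cover the railroad's forgone profit from cutting 3→2: 273 = 273.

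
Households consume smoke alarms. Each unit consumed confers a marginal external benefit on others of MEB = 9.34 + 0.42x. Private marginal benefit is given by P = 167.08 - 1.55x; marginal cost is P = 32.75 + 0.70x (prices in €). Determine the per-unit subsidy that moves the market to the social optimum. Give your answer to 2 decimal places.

subsidy = €42.31 per unit

Social marginal benefit = demand + MEB = 176.42 - 1.13x.
Set SMB = MC: 176.42 - 1.13x = 32.75 + 0.70x → x* = 78.5082.
The Pigouvian subsidy equals MEB at x*: 9.34 + 0.42×78.5082 = 42.3134.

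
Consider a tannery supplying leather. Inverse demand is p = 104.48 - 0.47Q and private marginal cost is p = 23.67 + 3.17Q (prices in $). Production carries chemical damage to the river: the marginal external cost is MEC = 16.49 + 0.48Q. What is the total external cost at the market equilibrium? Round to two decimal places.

$484.37

Market equilibrium (private): 23.67 + 3.17Q = 104.48 - 0.47Q → Q_m = 22.2005.
Total external cost = ∫₀^{Q_m} (16.49 + 0.48Q) dQ = 16.49×22.2005 + ½×0.48×22.2005² = 484.3732.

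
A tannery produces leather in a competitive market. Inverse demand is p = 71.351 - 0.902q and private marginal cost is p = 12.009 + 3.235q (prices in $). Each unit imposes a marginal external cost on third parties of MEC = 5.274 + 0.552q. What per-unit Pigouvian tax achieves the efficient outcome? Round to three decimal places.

Social marginal cost = private MC + MEC = 17.283 + 3.787q.
Set SMC = demand: 17.283 + 3.787q = 71.351 - 0.902q → q* = 11.5308.
The Pigouvian tax equals MEC at q*: 5.274 + 0.552×11.5308 = 11.6390.

tax = $11.639 per unit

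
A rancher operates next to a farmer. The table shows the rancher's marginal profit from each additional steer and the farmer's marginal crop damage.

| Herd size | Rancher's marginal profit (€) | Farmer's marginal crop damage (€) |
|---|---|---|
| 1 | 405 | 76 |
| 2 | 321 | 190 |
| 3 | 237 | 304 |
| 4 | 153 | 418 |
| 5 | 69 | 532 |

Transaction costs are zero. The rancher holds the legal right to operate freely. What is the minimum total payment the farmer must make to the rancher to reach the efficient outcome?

Left alone the rancher would choose level 5 (marginal profit stays positive).
Efficient level: k* = 2 (marginal profit ≥ marginal crop damage through 2).
The farmer must at least cover the rancher's forgone profit from cutting 5→2: 237 + 153 + 69 = 459.

€459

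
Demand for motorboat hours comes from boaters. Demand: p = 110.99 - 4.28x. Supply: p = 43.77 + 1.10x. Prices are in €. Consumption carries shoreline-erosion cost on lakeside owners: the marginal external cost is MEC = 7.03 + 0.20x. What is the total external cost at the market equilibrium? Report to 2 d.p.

€103.45

Market equilibrium (private): 43.77 + 1.10x = 110.99 - 4.28x → x_m = 12.4944.
Total external cost = ∫₀^{x_m} (7.03 + 0.20x) dx = 7.03×12.4944 + ½×0.20×12.4944² = 103.4466.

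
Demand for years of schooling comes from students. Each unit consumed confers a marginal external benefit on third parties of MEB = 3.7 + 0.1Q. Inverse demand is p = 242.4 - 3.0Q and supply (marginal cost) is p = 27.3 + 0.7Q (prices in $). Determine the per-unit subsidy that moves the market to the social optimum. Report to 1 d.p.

Social marginal benefit = demand + MEB = 246.1 - 2.9Q.
Set SMB = MC: 246.1 - 2.9Q = 27.3 + 0.7Q → Q* = 60.7778.
The Pigouvian subsidy equals MEB at Q*: 3.7 + 0.1×60.7778 = 9.7778.

subsidy = $9.8 per unit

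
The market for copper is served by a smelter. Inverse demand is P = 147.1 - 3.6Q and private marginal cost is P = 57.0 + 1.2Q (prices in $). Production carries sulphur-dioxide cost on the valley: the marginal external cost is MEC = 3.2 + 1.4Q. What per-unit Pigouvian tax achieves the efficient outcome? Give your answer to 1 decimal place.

Social marginal cost = private MC + MEC = 60.2 + 2.6Q.
Set SMC = demand: 60.2 + 2.6Q = 147.1 - 3.6Q → Q* = 14.0161.
The Pigouvian tax equals MEC at Q*: 3.2 + 1.4×14.0161 = 22.8225.

tax = $22.8 per unit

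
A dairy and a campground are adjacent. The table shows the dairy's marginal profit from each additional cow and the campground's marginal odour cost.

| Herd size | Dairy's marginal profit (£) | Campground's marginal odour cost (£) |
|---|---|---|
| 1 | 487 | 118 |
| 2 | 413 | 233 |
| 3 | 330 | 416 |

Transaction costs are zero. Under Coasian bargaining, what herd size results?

Bargaining reaches the level where marginal profit last exceeds marginal odour cost.
That holds through level 2 (413 ≥ 233) but not at 3 (330 < 416).

2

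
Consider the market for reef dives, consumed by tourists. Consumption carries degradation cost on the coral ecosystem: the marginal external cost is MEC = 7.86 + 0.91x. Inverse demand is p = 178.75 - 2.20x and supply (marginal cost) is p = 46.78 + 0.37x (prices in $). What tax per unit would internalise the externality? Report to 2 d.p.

tax = $40.31 per unit

Social marginal benefit = demand − MEC = 170.89 - 3.11x.
Set SMB = MC: 170.89 - 3.11x = 46.78 + 0.37x → x* = 35.6638.
The Pigouvian tax equals MEC at x*: 7.86 + 0.91×35.6638 = 40.3141.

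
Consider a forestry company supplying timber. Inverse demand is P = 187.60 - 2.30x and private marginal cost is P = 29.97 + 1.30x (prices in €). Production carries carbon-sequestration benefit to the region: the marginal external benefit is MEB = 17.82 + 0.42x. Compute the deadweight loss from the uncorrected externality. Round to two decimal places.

DWL = €206.16

Market equilibrium (private): 29.97 + 1.30x = 187.60 - 2.30x → x_m = 43.7861.
Social marginal cost = private MC − MEB = 12.15 + 0.88x.
Set SMC = demand: 12.15 + 0.88x = 187.60 - 2.30x → x* = 55.1730.
Height of the DWL triangle at x_m is demand(x_m) − SMC(x_m) = MEB(x_m) = 36.2102.
DWL = ½ × 11.3869 × 36.2102 = 206.1610.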